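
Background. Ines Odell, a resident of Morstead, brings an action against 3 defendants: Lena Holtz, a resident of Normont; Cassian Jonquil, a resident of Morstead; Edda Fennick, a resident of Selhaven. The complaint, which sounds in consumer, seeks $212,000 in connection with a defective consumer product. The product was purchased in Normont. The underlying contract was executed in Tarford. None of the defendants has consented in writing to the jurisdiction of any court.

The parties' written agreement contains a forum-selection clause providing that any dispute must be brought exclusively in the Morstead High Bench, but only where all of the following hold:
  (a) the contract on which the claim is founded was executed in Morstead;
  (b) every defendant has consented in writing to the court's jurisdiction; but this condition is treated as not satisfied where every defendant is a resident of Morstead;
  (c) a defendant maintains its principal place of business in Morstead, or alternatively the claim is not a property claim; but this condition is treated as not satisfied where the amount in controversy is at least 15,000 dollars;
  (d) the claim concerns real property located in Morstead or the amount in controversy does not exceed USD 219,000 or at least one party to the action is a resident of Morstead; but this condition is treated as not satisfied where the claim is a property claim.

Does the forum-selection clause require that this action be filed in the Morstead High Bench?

No

The Morstead High Bench:
  (a) The contract was executed in Tarford, not Morstead. Fails.
  (b) No such written consent has been filed. Not satisfied.
  (c) The claim is a consumer claim, not a property claim, so this disjunct is met. But the amount in controversy is 212,000 dollars, which meets the $15,000 floor, triggering the carve-out and defeating this condition. Not met.
  (d) The amount in controversy is 212,000 dollars, within the 219,000 dollars ceiling — that alternative is enough. The carve-out does not apply: the claim is a consumer claim, not a property claim. Satisfied.
  → Forum clause is not triggered.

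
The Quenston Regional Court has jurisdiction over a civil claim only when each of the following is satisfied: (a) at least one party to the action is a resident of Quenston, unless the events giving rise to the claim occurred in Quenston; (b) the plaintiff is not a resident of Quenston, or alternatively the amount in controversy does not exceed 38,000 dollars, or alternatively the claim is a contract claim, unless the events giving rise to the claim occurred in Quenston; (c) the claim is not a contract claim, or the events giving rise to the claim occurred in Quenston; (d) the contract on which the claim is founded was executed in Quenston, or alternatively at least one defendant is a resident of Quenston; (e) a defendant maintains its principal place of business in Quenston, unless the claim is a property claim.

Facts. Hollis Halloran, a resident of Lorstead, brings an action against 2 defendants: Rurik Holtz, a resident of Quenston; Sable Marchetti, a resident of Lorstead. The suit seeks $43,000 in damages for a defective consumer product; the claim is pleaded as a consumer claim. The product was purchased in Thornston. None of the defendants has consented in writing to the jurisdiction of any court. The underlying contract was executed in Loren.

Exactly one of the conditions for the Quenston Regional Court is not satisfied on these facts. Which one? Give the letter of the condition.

(e)

The Quenston Regional Court:
  (a) Rurik Holtz resides in Quenston. Met.
  (b) The plaintiff resides in Lorstead, which is not Quenston, which satisfies one of the alternatives. Satisfied.
  (c) The claim is a consumer claim, not a contract claim, so one alternative holds. Satisfied.
  (d) Rurik Holtz resides in Quenston — that alternative is enough. Met.
  (e) No defendant is a corporation. The proviso offers no rescue either, since the claim is a consumer claim, not a property claim. Fails.
Only condition (e) fails.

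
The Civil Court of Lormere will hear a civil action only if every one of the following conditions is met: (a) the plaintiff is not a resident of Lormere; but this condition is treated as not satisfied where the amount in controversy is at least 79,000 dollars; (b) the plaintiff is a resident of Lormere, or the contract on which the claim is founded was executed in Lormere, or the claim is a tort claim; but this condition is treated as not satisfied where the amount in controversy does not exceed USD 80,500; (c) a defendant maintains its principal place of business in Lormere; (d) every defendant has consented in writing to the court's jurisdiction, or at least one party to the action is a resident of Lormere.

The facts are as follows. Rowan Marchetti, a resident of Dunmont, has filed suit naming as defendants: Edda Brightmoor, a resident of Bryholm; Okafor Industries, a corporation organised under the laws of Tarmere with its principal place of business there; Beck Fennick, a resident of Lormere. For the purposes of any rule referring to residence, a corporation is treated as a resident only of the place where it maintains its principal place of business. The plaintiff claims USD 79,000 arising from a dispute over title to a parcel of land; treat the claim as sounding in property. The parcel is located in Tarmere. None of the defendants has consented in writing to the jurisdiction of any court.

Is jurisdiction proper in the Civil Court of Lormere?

The Civil Court of Lormere:
  (a) The plaintiff resides in Dunmont, which is not Lormere. But the carve-out bites: the amount in controversy is $79,000, which meets the 79,000 dollars floor. Not satisfied.
  (b) The plaintiff resides in Dunmont, not Lormere; no contract (and hence no place of execution) is alleged; the claim is a property claim, not a tort claim — every alternative fails. Condition not met.
  (c) The corporate defendant(s) have their principal place of business in Tarmere, not Lormere. Not met.
  (d) Beck Fennick resides in Lormere, so this disjunct is met. Satisfied.
  → At least one condition fails; no jurisdiction.

No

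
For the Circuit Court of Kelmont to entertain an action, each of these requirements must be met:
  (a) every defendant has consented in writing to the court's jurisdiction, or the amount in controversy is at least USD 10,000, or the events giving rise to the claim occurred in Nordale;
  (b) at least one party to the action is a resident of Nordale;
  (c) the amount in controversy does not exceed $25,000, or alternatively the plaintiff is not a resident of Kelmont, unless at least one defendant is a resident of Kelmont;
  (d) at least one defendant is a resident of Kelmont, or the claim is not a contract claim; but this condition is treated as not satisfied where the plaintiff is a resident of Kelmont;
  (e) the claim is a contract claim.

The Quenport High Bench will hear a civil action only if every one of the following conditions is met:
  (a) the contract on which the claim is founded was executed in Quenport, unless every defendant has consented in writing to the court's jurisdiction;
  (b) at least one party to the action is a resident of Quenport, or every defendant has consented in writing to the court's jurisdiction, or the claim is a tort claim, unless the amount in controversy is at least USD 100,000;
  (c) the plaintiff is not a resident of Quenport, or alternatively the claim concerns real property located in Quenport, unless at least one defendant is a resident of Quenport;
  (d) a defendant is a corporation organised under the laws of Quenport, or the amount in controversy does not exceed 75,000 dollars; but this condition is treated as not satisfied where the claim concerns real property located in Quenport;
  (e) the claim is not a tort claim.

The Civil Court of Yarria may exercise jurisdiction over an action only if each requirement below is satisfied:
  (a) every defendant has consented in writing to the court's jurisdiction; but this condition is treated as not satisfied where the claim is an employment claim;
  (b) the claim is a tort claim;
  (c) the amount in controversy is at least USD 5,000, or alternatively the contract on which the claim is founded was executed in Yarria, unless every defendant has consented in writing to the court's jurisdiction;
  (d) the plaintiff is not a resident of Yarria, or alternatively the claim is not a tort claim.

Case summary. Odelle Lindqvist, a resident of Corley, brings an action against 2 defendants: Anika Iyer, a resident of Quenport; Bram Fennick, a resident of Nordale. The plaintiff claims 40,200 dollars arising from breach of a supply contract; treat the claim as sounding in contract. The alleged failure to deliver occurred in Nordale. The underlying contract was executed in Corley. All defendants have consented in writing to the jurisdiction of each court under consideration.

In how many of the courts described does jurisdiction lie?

1

The Circuit Court of Kelmont:
  (a) Every defendant has filed written consent, so one alternative holds. Condition met.
  (b) Bram Fennick resides in Nordale. Met.
  (c) The plaintiff resides in Corley, which is not Kelmont — that alternative is enough. Satisfied.
  (d) No defendant resides in Kelmont (they reside in Quenport, Nordale); the claim is a contract claim — every alternative fails. Condition not met.
  (e) The claim is a contract claim. Met.
  → The court lacks jurisdiction.
The Quenport High Bench:
  (a) The contract was executed in Corley, not Quenport. But every defendant has filed written consent, and the 'unless' clause therefore excuses the requirement. Met.
  (b) Anika Iyer resides in Quenport, which satisfies one of the alternatives. Satisfied.
  (c) The plaintiff resides in Corley, which is not Quenport, which satisfies one of the alternatives. Met.
  (d) The amount in controversy is 40,200 dollars, within the $75,000 ceiling, so this disjunct is met. The carve-out does not apply: the claim does not concern real property. Condition met.
  (e) The claim is a contract claim, not a tort claim. Condition met.
  → All conditions met; jurisdiction exists.
The Civil Court of Yarria:
  (a) Every defendant has filed written consent. The carve-out does not apply: the claim is a contract claim, not an employment claim. Met.
  (b) The claim is a contract claim, not a tort claim. Not met.
  (c) The amount in controversy is 40,200 dollars, which meets the USD 5,000 floor, so this disjunct is met. Satisfied.
  (d) The plaintiff resides in Corley, which is not Yarria — that alternative is enough. Met.
  → At least one condition fails; no jurisdiction.
Courts with jurisdiction: the Quenport High Bench — 1 in total.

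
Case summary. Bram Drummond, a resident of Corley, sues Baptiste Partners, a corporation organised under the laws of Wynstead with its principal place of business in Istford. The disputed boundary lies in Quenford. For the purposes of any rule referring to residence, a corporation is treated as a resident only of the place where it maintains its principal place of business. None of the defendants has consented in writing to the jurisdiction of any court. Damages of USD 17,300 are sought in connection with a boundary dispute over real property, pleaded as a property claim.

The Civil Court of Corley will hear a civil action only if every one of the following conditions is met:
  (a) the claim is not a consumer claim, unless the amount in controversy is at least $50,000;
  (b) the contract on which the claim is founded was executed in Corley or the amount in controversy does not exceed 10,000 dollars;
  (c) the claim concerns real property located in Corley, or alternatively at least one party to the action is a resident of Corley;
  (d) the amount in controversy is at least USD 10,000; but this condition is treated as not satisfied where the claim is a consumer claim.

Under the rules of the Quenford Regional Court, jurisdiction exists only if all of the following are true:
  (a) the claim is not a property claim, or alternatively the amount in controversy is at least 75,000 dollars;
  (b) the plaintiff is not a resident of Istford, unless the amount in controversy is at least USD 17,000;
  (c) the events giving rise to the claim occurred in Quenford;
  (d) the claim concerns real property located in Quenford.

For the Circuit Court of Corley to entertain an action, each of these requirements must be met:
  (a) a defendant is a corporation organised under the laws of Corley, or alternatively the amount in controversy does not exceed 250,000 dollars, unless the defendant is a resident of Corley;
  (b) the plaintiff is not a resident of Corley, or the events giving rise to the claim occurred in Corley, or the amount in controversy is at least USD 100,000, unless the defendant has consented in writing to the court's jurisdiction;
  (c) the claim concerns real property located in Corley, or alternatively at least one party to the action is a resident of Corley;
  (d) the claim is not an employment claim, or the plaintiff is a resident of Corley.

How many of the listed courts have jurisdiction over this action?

0

The Civil Court of Corley:
  (a) The claim is a property claim, not a consumer claim. Satisfied.
  (b) No contract (and hence no place of execution) is alleged; the amount in controversy is $17,300, above the USD 10,000 ceiling — none of the alternatives is met. Condition not met.
  (c) Bram Drummond resides in Corley — that alternative is enough. Met.
  (d) The amount in controversy is $17,300, which meets the 10,000 dollars floor. The exception is not triggered, since the claim is a property claim, not a consumer claim. Satisfied.
  → The court lacks jurisdiction.
The Quenford Regional Court:
  (a) The claim is a property claim; the amount in controversy is $17,300, below the USD 75,000 floor — no alternative holds. Condition not met.
  (b) The plaintiff resides in Corley, which is not Istford. Met.
  (c) The operative events occurred in Quenford. Condition met.
  (d) The property lies in Quenford. Met.
  → No jurisdiction.
The Circuit Court of Corley:
  (a) The amount in controversy is USD 17,300, within the 250,000 dollars ceiling, so one alternative holds. Condition met.
  (b) The plaintiff resides in Corley; the operative events occurred in Quenford, not Corley; the amount in controversy is $17,300, below the $100,000 floor — no alternative holds. And no such written consent has been filed, so the proviso does not save it. Not met.
  (c) Bram Drummond resides in Corley, so one alternative holds. Satisfied.
  (d) The claim is a property claim, not an employment claim, which satisfies one of the alternatives. Condition met.
  → Not every requirement is met — no jurisdiction.
No court satisfies all of its conditions.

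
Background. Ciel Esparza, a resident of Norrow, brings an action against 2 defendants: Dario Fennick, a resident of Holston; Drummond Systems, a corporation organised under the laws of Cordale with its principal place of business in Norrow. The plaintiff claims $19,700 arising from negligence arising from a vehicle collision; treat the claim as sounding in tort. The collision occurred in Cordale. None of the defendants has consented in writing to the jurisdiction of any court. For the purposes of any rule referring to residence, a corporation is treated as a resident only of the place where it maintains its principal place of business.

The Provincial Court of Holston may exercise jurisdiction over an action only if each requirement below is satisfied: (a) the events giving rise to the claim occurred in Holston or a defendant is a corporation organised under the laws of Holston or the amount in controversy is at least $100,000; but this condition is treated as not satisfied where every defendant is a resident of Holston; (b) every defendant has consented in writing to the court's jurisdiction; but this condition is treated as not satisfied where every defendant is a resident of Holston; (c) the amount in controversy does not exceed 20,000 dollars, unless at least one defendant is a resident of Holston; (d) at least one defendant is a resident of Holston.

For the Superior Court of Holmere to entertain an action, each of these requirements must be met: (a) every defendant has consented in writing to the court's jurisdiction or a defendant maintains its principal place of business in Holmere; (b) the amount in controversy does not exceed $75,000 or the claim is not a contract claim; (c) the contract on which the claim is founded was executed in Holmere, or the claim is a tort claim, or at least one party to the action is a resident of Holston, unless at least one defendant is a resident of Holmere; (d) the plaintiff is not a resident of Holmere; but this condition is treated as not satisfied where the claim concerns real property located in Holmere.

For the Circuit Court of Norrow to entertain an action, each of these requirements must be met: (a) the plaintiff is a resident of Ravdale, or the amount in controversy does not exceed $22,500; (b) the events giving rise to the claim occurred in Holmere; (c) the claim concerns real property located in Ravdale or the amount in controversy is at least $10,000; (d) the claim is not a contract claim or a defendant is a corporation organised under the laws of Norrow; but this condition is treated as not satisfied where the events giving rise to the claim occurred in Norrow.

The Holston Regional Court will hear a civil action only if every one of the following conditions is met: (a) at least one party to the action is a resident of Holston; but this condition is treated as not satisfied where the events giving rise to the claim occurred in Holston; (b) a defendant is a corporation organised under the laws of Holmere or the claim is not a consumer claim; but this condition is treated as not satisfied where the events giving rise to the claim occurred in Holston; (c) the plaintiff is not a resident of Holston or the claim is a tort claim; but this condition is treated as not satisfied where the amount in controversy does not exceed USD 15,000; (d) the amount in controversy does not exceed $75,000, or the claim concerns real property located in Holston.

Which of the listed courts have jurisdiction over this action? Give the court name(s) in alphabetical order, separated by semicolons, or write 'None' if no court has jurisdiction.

the Holston Regional Court

The Provincial Court of Holston:
  (a) The operative events occurred in Cordale, not Holston; the corporate defendant(s) are organised in Cordale, not Holston; the amount in controversy is USD 19,700, below the 100,000 dollars floor — no alternative holds. Not satisfied.
  (b) No such written consent has been filed. Fails.
  (c) The amount in controversy is $19,700, within the USD 20,000 ceiling. Condition met.
  (d) Dario Fennick resides in Holston. Condition met.
  → At least one condition fails; no jurisdiction.
The Superior Court of Holmere:
  (a) No such written consent has been filed; the corporate defendant(s) have their principal place of business in Norrow, not Holmere — no alternative holds. Condition not met.
  (b) The amount in controversy is $19,700, within the 75,000 dollars ceiling, which satisfies one of the alternatives. Condition met.
  (c) The claim is a tort claim, which satisfies one of the alternatives. Condition met.
  (d) The plaintiff resides in Norrow, which is not Holmere. And the carve-out is inapplicable — the claim does not concern real property. Satisfied.
  → The court lacks jurisdiction.
The Circuit Court of Norrow:
  (a) The amount in controversy is $19,700, within the USD 22,500 ceiling, which satisfies one of the alternatives. Met.
  (b) The operative events occurred in Cordale, not Holmere. Not met.
  (c) The amount in controversy is 19,700 dollars, which meets the USD 10,000 floor — that alternative is enough. Met.
  (d) The claim is a tort claim, not a contract claim, so this disjunct is met. The carve-out does not apply: the operative events occurred in Cordale, not Norrow. Satisfied.
  → Not every requirement is met — no jurisdiction.
The Holston Regional Court:
  (a) Dario Fennick resides in Holston. The carve-out does not apply: the operative events occurred in Cordale, not Holston. Condition met.
  (b) The claim is a tort claim, not a consumer claim, which satisfies one of the alternatives. The carve-out does not apply: the operative events occurred in Cordale, not Holston. Satisfied.
  (c) The plaintiff resides in Norrow, which is not Holston — that alternative is enough. And the carve-out is inapplicable — the amount in controversy is 19,700 dollars, above the 15,000 dollars ceiling. Met.
  (d) The amount in controversy is $19,700, within the $75,000 ceiling, so this disjunct is met. Satisfied.
  → Every requirement is satisfied — jurisdiction.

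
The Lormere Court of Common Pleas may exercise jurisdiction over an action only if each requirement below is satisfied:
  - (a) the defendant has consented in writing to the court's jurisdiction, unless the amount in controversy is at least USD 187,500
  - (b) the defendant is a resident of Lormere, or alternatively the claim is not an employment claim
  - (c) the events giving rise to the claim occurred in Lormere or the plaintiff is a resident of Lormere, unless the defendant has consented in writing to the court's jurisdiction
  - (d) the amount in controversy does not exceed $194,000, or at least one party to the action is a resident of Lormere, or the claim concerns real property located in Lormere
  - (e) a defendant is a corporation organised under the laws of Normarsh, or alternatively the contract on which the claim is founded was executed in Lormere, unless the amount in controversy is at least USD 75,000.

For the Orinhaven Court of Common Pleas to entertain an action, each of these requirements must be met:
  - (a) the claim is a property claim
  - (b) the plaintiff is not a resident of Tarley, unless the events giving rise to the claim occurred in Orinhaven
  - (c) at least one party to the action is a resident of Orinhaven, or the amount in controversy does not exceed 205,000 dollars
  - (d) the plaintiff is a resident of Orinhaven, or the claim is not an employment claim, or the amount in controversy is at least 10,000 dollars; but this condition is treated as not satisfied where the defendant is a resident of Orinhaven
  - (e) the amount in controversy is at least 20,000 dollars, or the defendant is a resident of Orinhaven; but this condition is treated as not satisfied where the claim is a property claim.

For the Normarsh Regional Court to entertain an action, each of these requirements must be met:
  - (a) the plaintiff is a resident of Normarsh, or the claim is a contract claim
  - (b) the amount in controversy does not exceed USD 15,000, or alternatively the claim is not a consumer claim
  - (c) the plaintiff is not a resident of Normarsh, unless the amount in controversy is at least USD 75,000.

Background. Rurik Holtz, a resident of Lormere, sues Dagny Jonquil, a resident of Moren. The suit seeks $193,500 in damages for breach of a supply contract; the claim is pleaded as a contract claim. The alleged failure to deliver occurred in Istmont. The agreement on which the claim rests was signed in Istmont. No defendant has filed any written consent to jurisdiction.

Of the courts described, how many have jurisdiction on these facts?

The Lormere Court of Common Pleas:
  (a) No such written consent has been filed. But the amount in controversy is 193,500 dollars, which meets the 187,500 dollars floor, and the 'unless' clause therefore excuses the requirement. Met.
  (b) The claim is a contract claim, not an employment claim, so one alternative holds. Condition met.
  (c) The plaintiff resides in Lormere, so this disjunct is met. Met.
  (d) The amount in controversy is USD 193,500, within the 194,000 dollars ceiling, so this disjunct is met. Condition met.
  (e) No defendant is a corporation; the contract was executed in Istmont, not Lormere — every alternative fails. However, the amount in controversy is 193,500 dollars, which meets the $75,000 floor, so the 'unless' proviso supplies this condition. Satisfied.
  → The court has jurisdiction.
The Orinhaven Court of Common Pleas:
  (a) The claim is a contract claim, not a property claim. Fails.
  (b) The plaintiff resides in Lormere, which is not Tarley. Satisfied.
  (c) The amount in controversy is $193,500, within the $205,000 ceiling, which satisfies one of the alternatives. Condition met.
  (d) The claim is a contract claim, not an employment claim, so this disjunct is met. And the carve-out is inapplicable — the defendant resides in Moren, not Orinhaven. Satisfied.
  (e) The amount in controversy is 193,500 dollars, which meets the 20,000 dollars floor, which satisfies one of the alternatives. And the carve-out is inapplicable — the claim is a contract claim, not a property claim. Met.
  → The court lacks jurisdiction.
The Normarsh Regional Court:
  (a) The claim is a contract claim, which satisfies one of the alternatives. Met.
  (b) The claim is a contract claim, not a consumer claim, so one alternative holds. Satisfied.
  (c) The plaintiff resides in Lormere, which is not Normarsh. Met.
  → The court has jurisdiction.
Courts with jurisdiction: the Lormere Court of Common Pleas, the Normarsh Regional Court — 2 in total.

2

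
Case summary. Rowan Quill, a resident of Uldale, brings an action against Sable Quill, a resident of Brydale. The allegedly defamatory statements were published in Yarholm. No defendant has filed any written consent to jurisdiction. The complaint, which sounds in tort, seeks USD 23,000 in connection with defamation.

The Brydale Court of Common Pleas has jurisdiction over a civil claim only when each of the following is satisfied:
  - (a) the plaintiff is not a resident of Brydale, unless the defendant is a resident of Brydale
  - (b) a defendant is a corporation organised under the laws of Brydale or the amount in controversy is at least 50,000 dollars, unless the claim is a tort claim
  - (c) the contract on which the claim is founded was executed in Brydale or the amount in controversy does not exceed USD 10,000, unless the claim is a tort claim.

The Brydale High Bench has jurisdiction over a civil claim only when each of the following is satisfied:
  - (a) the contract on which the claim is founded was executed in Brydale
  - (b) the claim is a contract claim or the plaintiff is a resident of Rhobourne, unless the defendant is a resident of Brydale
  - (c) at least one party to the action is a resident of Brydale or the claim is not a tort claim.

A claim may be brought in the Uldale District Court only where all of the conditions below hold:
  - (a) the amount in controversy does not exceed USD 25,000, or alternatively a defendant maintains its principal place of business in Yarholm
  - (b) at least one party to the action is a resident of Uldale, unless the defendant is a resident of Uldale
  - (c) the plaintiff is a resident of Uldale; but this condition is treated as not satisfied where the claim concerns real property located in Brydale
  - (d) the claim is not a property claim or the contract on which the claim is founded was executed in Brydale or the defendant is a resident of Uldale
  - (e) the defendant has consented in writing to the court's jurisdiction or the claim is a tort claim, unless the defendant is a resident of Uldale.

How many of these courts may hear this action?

2

The Brydale Court of Common Pleas:
  (a) The plaintiff resides in Uldale, which is not Brydale. Satisfied.
  (b) No defendant is a corporation; the amount in controversy is 23,000 dollars, below the USD 50,000 floor — no alternative holds. However, the claim is a tort claim, so the 'unless' proviso supplies this condition. Condition met.
  (c) No contract (and hence no place of execution) is alleged; the amount in controversy is $23,000, above the USD 10,000 ceiling — none of the alternatives is met. However, the claim is a tort claim, so the 'unless' proviso supplies this condition. Condition met.
  → Every requirement is satisfied — jurisdiction.
The Brydale High Bench:
  (a) No contract (and hence no place of execution) is alleged. Not satisfied.
  (b) The claim is a tort claim, not a contract claim; the plaintiff resides in Uldale, not Rhobourne — none of the alternatives is met. But the defendant resides in Brydale, and the 'unless' clause therefore excuses the requirement. Satisfied.
  (c) Sable Quill resides in Brydale, so this disjunct is met. Satisfied.
  → No jurisdiction.
The Uldale District Court:
  (a) The amount in controversy is USD 23,000, within the 25,000 dollars ceiling, which satisfies one of the alternatives. Satisfied.
  (b) Rowan Quill resides in Uldale. Met.
  (c) The plaintiff resides in Uldale. And the carve-out is inapplicable — the claim does not concern real property. Condition met.
  (d) The claim is a tort claim, not a property claim — that alternative is enough. Condition met.
  (e) The claim is a tort claim, which satisfies one of the alternatives. Met.
  → All conditions met; jurisdiction exists.
Courts with jurisdiction: the Brydale Court of Common Pleas, the Uldale District Court — 2 in total.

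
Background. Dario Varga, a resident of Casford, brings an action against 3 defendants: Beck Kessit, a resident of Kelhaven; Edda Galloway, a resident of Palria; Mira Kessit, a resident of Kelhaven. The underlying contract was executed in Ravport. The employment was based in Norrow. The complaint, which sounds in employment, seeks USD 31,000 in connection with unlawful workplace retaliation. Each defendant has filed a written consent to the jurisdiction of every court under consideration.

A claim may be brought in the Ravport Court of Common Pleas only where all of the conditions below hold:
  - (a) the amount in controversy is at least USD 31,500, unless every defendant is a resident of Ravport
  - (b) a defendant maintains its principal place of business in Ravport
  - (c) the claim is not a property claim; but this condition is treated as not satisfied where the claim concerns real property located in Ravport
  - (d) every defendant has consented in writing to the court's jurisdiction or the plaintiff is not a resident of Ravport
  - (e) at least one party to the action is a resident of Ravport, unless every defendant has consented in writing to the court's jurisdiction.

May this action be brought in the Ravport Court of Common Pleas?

No

The Ravport Court of Common Pleas:
  (a) The amount in controversy is 31,000 dollars, below the 31,500 dollars floor. Nor does the 'unless' clause help: the defendants reside as follows — Beck Kessit in Kelhaven, Edda Galloway in Palria, Mira Kessit in Kelhaven — not all in Ravport. Condition not met.
  (b) No defendant is a corporation. Condition not met.
  (c) The claim is an employment claim, not a property claim. And the carve-out is inapplicable — the claim does not concern real property. Satisfied.
  (d) Every defendant has filed written consent — that alternative is enough. Satisfied.
  (e) No party resides in Ravport. However, every defendant has filed written consent, so the 'unless' proviso supplies this condition. Condition met.
  → No jurisdiction.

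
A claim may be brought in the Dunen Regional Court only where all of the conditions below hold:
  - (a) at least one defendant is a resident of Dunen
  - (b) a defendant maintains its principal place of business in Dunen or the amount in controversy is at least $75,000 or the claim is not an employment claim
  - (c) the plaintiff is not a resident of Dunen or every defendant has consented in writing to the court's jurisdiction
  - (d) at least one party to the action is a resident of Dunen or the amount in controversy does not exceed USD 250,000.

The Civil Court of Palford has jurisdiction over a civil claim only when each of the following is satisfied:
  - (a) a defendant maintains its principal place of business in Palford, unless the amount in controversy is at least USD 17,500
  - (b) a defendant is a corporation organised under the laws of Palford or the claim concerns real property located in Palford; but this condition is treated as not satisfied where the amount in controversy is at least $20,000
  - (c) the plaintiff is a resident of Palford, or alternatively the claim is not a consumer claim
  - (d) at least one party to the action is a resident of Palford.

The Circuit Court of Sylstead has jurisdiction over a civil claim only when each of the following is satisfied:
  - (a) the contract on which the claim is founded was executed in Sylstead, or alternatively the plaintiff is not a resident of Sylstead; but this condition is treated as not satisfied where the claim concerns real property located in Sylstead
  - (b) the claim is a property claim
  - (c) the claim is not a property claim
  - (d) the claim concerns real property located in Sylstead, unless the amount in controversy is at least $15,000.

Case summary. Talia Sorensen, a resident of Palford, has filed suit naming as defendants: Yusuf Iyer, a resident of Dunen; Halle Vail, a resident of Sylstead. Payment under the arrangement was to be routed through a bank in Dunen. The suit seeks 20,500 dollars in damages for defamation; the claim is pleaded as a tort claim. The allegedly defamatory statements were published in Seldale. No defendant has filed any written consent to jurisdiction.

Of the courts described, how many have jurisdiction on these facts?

1

The Dunen Regional Court:
  (a) Yusuf Iyer resides in Dunen. Satisfied.
  (b) The claim is a tort claim, not an employment claim, so this disjunct is met. Met.
  (c) The plaintiff resides in Palford, which is not Dunen, so this disjunct is met. Satisfied.
  (d) Yusuf Iyer resides in Dunen, so one alternative holds. Met.
  → All conditions met; jurisdiction exists.
The Civil Court of Palford:
  (a) No defendant is a corporation. But the amount in controversy is 20,500 dollars, which meets the USD 17,500 floor, and the 'unless' clause therefore excuses the requirement. Satisfied.
  (b) No defendant is a corporation; the claim does not concern real property — none of the alternatives is met. Fails.
  (c) The plaintiff resides in Palford, so one alternative holds. Condition met.
  (d) Talia Sorensen resides in Palford. Satisfied.
  → No jurisdiction.
The Circuit Court of Sylstead:
  (a) The plaintiff resides in Palford, which is not Sylstead, which satisfies one of the alternatives. And the carve-out is inapplicable — the claim does not concern real property. Condition met.
  (b) The claim is a tort claim, not a property claim. Condition not met.
  (c) The claim is a tort claim, not a property claim. Met.
  (d) The claim does not concern real property. But the amount in controversy is $20,500, which meets the USD 15,000 floor, and the 'unless' clause therefore excuses the requirement. Satisfied.
  → At least one condition fails; no jurisdiction.
Courts with jurisdiction: the Dunen Regional Court — 1 in total.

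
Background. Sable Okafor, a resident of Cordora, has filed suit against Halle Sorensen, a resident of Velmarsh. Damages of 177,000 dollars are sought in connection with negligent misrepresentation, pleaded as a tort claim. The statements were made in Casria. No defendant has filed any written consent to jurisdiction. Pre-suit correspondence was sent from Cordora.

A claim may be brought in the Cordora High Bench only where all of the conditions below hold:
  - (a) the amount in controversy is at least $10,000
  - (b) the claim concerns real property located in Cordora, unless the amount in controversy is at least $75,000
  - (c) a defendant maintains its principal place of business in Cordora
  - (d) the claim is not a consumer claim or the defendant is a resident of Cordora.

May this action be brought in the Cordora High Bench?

The Cordora High Bench:
  (a) The amount in controversy is USD 177,000, which meets the $10,000 floor. Met.
  (b) The claim does not concern real property. The proviso rescues it, though: the amount in controversy is $177,000, which meets the 75,000 dollars floor. Condition met.
  (c) No defendant is a corporation. Not satisfied.
  (d) The claim is a tort claim, not a consumer claim, so this disjunct is met. Met.
  → No jurisdiction.

No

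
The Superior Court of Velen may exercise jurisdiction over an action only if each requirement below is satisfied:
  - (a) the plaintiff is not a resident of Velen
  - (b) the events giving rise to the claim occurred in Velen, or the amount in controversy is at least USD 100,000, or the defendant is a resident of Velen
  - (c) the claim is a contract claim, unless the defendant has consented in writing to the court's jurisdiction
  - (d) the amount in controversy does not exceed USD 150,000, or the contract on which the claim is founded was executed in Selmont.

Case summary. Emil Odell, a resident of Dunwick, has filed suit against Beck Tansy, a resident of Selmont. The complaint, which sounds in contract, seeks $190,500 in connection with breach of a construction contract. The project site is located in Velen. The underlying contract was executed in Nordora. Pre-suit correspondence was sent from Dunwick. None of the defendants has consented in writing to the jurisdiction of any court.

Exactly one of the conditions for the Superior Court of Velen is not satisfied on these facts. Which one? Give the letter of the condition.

(d)

The Superior Court of Velen:
  (a) The plaintiff resides in Dunwick, which is not Velen. Condition met.
  (b) The operative events occurred in Velen, so one alternative holds. Satisfied.
  (c) The claim is a contract claim. Satisfied.
  (d) The amount in controversy is $190,500, above the $150,000 ceiling; the contract was executed in Nordora, not Selmont — no alternative holds. Condition not met.
Only condition (d) fails.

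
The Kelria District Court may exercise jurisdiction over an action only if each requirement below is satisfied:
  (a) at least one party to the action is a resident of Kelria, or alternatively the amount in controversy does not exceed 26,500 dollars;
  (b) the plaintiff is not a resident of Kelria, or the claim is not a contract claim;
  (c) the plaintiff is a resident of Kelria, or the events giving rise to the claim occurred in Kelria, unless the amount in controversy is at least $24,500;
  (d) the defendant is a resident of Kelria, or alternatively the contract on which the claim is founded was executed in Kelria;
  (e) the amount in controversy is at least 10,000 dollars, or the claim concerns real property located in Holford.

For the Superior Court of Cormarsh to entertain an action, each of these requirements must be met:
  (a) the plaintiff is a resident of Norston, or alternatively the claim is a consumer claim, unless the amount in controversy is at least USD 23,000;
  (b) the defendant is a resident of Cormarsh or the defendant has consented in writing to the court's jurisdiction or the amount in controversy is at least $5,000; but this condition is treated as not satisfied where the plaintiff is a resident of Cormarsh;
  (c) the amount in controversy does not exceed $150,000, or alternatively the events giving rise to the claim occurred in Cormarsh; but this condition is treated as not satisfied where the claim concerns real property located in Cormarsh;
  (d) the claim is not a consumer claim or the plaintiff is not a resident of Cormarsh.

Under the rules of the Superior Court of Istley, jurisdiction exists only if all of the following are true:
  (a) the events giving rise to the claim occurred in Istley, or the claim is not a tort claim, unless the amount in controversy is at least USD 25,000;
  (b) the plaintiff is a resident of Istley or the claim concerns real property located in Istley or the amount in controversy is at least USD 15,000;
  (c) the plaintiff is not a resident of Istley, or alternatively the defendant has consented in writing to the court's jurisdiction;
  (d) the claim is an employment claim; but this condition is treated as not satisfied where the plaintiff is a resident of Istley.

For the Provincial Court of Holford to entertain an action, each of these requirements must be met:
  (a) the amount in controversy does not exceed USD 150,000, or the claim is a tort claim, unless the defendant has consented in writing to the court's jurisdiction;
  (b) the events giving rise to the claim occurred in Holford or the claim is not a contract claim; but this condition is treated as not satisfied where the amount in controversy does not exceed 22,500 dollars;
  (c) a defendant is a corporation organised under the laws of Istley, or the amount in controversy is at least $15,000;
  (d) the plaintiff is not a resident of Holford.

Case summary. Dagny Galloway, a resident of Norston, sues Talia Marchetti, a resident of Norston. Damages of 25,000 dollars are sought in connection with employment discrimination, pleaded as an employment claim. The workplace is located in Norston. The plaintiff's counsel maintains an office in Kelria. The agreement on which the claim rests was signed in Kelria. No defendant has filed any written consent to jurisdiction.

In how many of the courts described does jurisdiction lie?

4

The Kelria District Court:
  (a) The amount in controversy is 25,000 dollars, within the 26,500 dollars ceiling, so this disjunct is met. Satisfied.
  (b) The plaintiff resides in Norston, which is not Kelria — that alternative is enough. Satisfied.
  (c) The plaintiff resides in Norston, not Kelria; the operative events occurred in Norston, not Kelria — no alternative holds. However, the amount in controversy is $25,000, which meets the $24,500 floor, so the 'unless' proviso supplies this condition. Condition met.
  (d) The contract was executed in Kelria, so one alternative holds. Condition met.
  (e) The amount in controversy is $25,000, which meets the 10,000 dollars floor — that alternative is enough. Met.
  → The court has jurisdiction.
The Superior Court of Cormarsh:
  (a) The plaintiff resides in Norston, which satisfies one of the alternatives. Condition met.
  (b) The amount in controversy is $25,000, which meets the 5,000 dollars floor, so this disjunct is met. The exception is not triggered, since the plaintiff resides in Norston, not Cormarsh. Met.
  (c) The amount in controversy is $25,000, within the USD 150,000 ceiling, which satisfies one of the alternatives. The carve-out does not apply: the claim does not concern real property. Condition met.
  (d) The claim is an employment claim, not a consumer claim, which satisfies one of the alternatives. Satisfied.
  → Jurisdiction lies.
The Superior Court of Istley:
  (a) The claim is an employment claim, not a tort claim, so this disjunct is met. Satisfied.
  (b) The amount in controversy is $25,000, which meets the 15,000 dollars floor, which satisfies one of the alternatives. Met.
  (c) The plaintiff resides in Norston, which is not Istley, which satisfies one of the alternatives. Satisfied.
  (d) The claim is an employment claim. And the carve-out is inapplicable — the plaintiff resides in Norston, not Istley. Condition met.
  → Every requirement is satisfied — jurisdiction.
The Provincial Court of Holford:
  (a) The amount in controversy is 25,000 dollars, within the 150,000 dollars ceiling — that alternative is enough. Met.
  (b) The claim is an employment claim, not a contract claim, so one alternative holds. The exception is not triggered, since the amount in controversy is $25,000, above the USD 22,500 ceiling. Condition met.
  (c) The amount in controversy is USD 25,000, which meets the $15,000 floor — that alternative is enough. Satisfied.
  (d) The plaintiff resides in Norston, which is not Holford. Satisfied.
  → Jurisdiction lies.
Courts with jurisdiction: the Kelria District Court, the Superior Court of Cormarsh, the Superior Court of Istley, the Provincial Court of Holford — 4 in total.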